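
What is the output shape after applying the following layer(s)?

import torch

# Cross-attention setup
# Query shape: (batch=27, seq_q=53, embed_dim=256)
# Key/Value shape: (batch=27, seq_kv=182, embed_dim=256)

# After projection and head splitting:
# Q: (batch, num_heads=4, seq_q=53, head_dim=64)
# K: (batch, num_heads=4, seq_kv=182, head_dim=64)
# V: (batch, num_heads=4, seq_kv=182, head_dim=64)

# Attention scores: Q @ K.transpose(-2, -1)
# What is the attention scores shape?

Input shape: (27, 53, 256)
Output shape: (27, 4, 53, 182)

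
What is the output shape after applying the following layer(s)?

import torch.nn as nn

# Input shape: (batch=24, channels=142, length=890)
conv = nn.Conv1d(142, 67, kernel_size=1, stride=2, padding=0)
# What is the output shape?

Input shape: (24, 142, 890)
Output shape: (24, 67, 445)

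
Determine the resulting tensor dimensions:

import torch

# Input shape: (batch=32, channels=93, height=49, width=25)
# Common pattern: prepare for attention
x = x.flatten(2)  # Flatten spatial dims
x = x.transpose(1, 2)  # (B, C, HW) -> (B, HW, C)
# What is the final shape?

Input shape: (32, 93, 49, 25)
  -> after flatten(2): (32, 93, 1225)
Output shape: (32, 1225, 93)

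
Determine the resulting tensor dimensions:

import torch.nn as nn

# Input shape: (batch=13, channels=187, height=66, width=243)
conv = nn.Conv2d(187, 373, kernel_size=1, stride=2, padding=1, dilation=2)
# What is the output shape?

Input shape: (13, 187, 66, 243)
Output shape: (13, 373, 34, 123)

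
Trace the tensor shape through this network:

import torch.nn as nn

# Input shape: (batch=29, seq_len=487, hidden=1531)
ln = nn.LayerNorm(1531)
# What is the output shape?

Input shape: (29, 487, 1531)
Output shape: (29, 487, 1531)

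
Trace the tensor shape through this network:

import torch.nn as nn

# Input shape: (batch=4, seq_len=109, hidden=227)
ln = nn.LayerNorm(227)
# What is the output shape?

Input shape: (4, 109, 227)
Output shape: (4, 109, 227)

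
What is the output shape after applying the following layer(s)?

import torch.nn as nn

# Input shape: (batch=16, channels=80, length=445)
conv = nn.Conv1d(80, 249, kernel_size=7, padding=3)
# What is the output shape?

Input shape: (16, 80, 445)
Output shape: (16, 249, 445)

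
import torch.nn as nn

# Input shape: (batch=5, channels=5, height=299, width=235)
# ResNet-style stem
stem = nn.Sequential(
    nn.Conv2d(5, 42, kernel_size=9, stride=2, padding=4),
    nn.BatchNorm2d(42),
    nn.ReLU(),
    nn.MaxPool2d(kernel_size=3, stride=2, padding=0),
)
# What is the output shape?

Input shape: (5, 5, 299, 235)
  -> after Conv2d 9x9 stride=2: (5, 42, 150, 118)
Output shape: (5, 42, 74, 58)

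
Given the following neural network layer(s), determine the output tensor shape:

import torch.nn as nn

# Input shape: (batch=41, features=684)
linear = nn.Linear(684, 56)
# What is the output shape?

Input shape: (41, 684)
Output shape: (41, 56)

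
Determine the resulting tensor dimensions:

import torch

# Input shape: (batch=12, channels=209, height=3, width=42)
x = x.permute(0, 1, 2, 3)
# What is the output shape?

Input shape: (12, 209, 3, 42)
Output shape: (12, 209, 3, 42)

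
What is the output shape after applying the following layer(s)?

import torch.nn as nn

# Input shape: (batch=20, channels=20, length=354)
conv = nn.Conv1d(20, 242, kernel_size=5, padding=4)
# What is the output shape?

Input shape: (20, 20, 354)
Output shape: (20, 242, 358)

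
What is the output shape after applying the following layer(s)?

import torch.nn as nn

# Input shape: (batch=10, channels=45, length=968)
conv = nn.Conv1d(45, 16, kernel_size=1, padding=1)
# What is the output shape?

Input shape: (10, 45, 968)
Output shape: (10, 16, 970)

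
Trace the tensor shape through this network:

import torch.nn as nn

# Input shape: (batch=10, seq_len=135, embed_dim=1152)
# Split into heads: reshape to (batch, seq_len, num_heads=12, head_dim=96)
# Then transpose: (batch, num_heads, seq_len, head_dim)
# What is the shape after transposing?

Input shape: (10, 135, 1152)
  -> after reshape: (10, 135, 12, 96)
Output shape: (10, 12, 135, 96)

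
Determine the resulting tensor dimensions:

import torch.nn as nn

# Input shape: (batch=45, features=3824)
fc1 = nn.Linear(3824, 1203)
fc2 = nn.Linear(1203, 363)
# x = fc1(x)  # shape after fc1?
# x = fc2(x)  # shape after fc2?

Input shape: (45, 3824)
  -> after fc1: (45, 1203)
Output shape: (45, 363)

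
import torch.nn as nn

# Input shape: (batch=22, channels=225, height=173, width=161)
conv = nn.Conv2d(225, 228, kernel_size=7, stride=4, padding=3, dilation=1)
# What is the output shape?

Input shape: (22, 225, 173, 161)
Output shape: (22, 228, 44, 41)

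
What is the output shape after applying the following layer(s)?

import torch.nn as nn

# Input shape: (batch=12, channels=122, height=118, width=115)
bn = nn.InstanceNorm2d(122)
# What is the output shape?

Input shape: (12, 122, 118, 115)
Output shape: (12, 122, 118, 115)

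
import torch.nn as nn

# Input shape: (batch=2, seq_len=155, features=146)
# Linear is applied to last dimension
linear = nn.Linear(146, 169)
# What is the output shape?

Input shape: (2, 155, 146)
Output shape: (2, 155, 169)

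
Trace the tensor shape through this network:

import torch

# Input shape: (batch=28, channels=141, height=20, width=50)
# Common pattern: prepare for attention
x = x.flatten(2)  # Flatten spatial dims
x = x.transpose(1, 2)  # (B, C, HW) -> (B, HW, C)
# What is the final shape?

Input shape: (28, 141, 20, 50)
  -> after flatten(2): (28, 141, 1000)
Output shape: (28, 1000, 141)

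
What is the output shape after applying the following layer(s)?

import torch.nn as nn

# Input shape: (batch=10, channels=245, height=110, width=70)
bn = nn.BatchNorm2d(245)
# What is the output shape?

Input shape: (10, 245, 110, 70)
Output shape: (10, 245, 110, 70)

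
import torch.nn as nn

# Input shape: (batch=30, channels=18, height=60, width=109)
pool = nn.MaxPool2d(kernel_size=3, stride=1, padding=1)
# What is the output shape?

Input shape: (30, 18, 60, 109)
Output shape: (30, 18, 60, 109)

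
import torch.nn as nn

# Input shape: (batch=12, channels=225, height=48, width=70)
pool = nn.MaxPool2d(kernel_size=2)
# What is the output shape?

Input shape: (12, 225, 48, 70)
Output shape: (12, 225, 24, 35)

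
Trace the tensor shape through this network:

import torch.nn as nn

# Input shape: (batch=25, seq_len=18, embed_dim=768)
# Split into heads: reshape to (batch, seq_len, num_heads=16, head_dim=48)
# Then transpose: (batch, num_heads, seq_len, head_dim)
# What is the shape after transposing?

Input shape: (25, 18, 768)
  -> after reshape: (25, 18, 16, 48)
Output shape: (25, 16, 18, 48)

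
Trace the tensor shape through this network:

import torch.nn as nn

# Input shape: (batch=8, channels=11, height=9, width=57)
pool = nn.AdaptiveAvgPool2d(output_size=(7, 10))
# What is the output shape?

Input shape: (8, 11, 9, 57)
Output shape: (8, 11, 7, 10)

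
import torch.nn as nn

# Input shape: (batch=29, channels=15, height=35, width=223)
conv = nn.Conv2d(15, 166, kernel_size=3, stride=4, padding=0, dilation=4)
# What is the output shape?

Input shape: (29, 15, 35, 223)
Output shape: (29, 166, 7, 54)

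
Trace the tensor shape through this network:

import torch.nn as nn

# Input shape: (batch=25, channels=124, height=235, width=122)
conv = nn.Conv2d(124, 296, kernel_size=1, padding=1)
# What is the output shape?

Input shape: (25, 124, 235, 122)
Output shape: (25, 296, 237, 124)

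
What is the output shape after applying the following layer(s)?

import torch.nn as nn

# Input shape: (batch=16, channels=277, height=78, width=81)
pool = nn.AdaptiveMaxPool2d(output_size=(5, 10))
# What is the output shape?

Input shape: (16, 277, 78, 81)
Output shape: (16, 277, 5, 10)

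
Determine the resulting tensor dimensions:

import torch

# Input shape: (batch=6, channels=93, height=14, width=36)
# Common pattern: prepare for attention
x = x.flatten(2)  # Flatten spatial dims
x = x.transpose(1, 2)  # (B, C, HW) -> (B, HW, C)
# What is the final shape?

Input shape: (6, 93, 14, 36)
  -> after flatten(2): (6, 93, 504)
Output shape: (6, 504, 93)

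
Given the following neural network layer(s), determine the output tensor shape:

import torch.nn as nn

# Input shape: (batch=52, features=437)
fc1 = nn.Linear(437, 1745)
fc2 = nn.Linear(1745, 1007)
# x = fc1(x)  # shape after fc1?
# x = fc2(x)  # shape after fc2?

Input shape: (52, 437)
  -> after fc1: (52, 1745)
Output shape: (52, 1007)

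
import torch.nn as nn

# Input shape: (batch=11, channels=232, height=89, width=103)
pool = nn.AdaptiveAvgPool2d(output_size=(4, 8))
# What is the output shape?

Input shape: (11, 232, 89, 103)
Output shape: (11, 232, 4, 8)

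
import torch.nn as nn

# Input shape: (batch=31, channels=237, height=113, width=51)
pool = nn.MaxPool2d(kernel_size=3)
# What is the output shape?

Input shape: (31, 237, 113, 51)
Output shape: (31, 237, 37, 17)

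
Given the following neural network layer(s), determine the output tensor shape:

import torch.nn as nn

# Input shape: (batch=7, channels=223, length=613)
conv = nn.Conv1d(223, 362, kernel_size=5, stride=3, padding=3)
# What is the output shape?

Input shape: (7, 223, 613)
Output shape: (7, 362, 205)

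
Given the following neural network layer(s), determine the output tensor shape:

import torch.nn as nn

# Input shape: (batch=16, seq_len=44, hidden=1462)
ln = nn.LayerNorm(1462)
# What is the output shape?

Input shape: (16, 44, 1462)
Output shape: (16, 44, 1462)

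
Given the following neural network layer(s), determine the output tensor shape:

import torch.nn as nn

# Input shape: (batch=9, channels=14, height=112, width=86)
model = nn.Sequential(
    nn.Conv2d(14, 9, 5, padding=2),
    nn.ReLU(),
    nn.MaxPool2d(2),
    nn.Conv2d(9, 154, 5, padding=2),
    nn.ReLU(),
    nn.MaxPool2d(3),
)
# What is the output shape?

Input shape: (9, 14, 112, 86)
  -> after first Conv2d: (9, 9, 112, 86)
  -> after first MaxPool2d: (9, 9, 56, 43)
  -> after second Conv2d: (9, 154, 56, 43)
Output shape: (9, 154, 18, 14)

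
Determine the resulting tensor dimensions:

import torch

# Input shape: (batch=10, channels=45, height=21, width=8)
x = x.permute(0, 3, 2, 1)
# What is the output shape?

Input shape: (10, 45, 21, 8)
Output shape: (10, 8, 21, 45)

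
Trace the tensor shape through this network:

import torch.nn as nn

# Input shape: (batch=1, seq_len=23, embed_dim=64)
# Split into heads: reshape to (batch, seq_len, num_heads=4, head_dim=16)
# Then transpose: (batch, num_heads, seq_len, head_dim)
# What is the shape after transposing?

Input shape: (1, 23, 64)
  -> after reshape: (1, 23, 4, 16)
Output shape: (1, 4, 23, 16)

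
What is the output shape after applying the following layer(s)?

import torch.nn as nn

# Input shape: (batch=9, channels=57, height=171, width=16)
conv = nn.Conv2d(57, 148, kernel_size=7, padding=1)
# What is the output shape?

Input shape: (9, 57, 171, 16)
Output shape: (9, 148, 167, 12)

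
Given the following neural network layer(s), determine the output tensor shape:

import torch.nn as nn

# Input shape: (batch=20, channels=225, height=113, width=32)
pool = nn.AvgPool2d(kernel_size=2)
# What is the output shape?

Input shape: (20, 225, 113, 32)
Output shape: (20, 225, 56, 16)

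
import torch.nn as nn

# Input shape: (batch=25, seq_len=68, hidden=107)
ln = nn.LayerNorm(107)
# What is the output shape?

Input shape: (25, 68, 107)
Output shape: (25, 68, 107)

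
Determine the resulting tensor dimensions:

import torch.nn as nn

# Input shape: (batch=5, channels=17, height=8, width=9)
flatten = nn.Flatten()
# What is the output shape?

Input shape: (5, 17, 8, 9)
Output shape: (5, 1224)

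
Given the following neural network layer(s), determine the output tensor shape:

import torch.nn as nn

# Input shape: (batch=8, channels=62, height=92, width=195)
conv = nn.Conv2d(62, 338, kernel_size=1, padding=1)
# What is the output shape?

Input shape: (8, 62, 92, 195)
Output shape: (8, 338, 94, 197)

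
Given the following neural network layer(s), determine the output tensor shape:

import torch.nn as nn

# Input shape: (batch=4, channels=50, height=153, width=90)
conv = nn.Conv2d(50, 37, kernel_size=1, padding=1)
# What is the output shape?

Input shape: (4, 50, 153, 90)
Output shape: (4, 37, 155, 92)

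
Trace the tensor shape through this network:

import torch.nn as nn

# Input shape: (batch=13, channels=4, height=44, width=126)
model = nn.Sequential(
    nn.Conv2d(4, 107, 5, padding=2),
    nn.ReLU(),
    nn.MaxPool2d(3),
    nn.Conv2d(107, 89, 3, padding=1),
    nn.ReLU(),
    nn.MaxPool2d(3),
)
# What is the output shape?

Input shape: (13, 4, 44, 126)
  -> after first Conv2d: (13, 107, 44, 126)
  -> after first MaxPool2d: (13, 107, 14, 42)
  -> after second Conv2d: (13, 89, 14, 42)
Output shape: (13, 89, 4, 14)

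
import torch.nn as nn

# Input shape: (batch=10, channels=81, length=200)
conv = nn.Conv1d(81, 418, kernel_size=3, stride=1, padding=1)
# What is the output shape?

Input shape: (10, 81, 200)
Output shape: (10, 418, 200)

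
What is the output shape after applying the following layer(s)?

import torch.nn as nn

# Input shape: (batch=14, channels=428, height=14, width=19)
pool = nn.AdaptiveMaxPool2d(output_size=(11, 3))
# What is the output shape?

Input shape: (14, 428, 14, 19)
Output shape: (14, 428, 11, 3)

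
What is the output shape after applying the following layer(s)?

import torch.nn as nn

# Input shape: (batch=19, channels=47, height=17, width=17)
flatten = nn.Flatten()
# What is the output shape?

Input shape: (19, 47, 17, 17)
Output shape: (19, 13583)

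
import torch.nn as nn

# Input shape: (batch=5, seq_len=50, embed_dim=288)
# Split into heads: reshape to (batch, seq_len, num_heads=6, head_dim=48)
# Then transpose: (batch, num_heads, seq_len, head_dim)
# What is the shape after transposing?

Input shape: (5, 50, 288)
  -> after reshape: (5, 50, 6, 48)
Output shape: (5, 6, 50, 48)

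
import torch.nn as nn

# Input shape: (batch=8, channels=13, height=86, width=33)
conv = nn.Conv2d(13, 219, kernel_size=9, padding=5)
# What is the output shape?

Input shape: (8, 13, 86, 33)
Output shape: (8, 219, 88, 35)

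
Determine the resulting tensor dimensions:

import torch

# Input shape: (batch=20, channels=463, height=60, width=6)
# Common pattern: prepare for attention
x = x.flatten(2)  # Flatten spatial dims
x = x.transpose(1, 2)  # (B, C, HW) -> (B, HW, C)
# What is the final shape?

Input shape: (20, 463, 60, 6)
  -> after flatten(2): (20, 463, 360)
Output shape: (20, 360, 463)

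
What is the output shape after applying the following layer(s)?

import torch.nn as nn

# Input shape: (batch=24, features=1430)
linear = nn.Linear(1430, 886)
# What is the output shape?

Input shape: (24, 1430)
Output shape: (24, 886)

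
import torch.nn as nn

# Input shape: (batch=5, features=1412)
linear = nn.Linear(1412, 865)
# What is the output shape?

Input shape: (5, 1412)
Output shape: (5, 865)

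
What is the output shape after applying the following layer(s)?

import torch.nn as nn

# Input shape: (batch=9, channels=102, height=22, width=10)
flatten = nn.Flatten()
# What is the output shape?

Input shape: (9, 102, 22, 10)
Output shape: (9, 22440)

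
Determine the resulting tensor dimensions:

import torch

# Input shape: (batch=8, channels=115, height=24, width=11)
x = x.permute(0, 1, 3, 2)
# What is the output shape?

Input shape: (8, 115, 24, 11)
Output shape: (8, 115, 11, 24)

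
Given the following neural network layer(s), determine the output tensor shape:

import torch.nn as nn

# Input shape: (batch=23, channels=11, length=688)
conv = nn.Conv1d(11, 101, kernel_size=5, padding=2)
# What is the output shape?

Input shape: (23, 11, 688)
Output shape: (23, 101, 688)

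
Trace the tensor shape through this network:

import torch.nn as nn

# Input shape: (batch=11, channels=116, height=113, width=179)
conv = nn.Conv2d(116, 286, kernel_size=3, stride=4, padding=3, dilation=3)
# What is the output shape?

Input shape: (11, 116, 113, 179)
Output shape: (11, 286, 29, 45)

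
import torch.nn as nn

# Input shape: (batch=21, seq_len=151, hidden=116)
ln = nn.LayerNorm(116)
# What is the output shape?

Input shape: (21, 151, 116)
Output shape: (21, 151, 116)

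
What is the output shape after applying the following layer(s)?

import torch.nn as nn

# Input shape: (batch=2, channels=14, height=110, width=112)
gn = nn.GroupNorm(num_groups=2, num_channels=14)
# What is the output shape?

Input shape: (2, 14, 110, 112)
Output shape: (2, 14, 110, 112)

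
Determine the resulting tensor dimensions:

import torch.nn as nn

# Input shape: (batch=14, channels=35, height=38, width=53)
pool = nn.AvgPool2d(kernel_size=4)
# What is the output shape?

Input shape: (14, 35, 38, 53)
Output shape: (14, 35, 9, 13)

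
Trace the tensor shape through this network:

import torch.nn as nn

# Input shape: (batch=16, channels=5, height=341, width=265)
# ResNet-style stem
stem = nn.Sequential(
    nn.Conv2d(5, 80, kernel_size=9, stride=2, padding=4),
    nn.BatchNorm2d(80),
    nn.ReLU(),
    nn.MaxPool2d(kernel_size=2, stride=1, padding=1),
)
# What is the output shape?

Input shape: (16, 5, 341, 265)
  -> after Conv2d 9x9 stride=2: (16, 80, 171, 133)
Output shape: (16, 80, 172, 134)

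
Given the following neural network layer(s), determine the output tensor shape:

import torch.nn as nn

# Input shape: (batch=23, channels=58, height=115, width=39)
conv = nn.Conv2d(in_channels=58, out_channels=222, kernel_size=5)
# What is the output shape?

Input shape: (23, 58, 115, 39)
Output shape: (23, 222, 111, 35)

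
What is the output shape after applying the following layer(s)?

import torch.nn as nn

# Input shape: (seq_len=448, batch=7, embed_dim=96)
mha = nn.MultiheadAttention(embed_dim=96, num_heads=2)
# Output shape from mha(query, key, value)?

Input shape: (448, 7, 96)
Output shape: (448, 7, 96)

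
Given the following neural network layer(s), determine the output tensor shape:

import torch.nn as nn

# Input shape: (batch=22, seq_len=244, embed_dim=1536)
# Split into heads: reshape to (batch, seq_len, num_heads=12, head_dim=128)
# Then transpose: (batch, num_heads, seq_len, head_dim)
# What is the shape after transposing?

Input shape: (22, 244, 1536)
  -> after reshape: (22, 244, 12, 128)
Output shape: (22, 12, 244, 128)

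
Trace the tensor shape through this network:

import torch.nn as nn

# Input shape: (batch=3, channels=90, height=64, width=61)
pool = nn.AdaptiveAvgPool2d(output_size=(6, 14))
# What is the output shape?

Input shape: (3, 90, 64, 61)
Output shape: (3, 90, 6, 14)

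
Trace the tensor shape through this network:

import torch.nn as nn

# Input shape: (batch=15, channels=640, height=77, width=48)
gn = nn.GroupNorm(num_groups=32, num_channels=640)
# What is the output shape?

Input shape: (15, 640, 77, 48)
Output shape: (15, 640, 77, 48)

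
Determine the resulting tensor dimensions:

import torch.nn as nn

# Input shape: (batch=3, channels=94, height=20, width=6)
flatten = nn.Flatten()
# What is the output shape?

Input shape: (3, 94, 20, 6)
Output shape: (3, 11280)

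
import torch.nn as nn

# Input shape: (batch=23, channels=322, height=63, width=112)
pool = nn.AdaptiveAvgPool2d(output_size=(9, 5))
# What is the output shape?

Input shape: (23, 322, 63, 112)
Output shape: (23, 322, 9, 5)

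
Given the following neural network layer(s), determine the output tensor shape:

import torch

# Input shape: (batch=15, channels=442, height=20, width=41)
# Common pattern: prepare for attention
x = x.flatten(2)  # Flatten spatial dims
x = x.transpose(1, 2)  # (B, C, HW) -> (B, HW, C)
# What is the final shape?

Input shape: (15, 442, 20, 41)
  -> after flatten(2): (15, 442, 820)
Output shape: (15, 820, 442)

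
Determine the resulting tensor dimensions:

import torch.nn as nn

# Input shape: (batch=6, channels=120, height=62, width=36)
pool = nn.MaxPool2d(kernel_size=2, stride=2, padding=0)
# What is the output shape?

Input shape: (6, 120, 62, 36)
Output shape: (6, 120, 31, 18)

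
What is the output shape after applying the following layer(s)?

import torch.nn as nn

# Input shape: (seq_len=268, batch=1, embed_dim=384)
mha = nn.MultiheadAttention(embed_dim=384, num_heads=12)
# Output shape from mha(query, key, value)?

Input shape: (268, 1, 384)
Output shape: (268, 1, 384)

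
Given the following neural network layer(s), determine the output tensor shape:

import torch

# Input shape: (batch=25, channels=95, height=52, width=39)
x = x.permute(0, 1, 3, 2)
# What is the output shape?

Input shape: (25, 95, 52, 39)
Output shape: (25, 95, 39, 52)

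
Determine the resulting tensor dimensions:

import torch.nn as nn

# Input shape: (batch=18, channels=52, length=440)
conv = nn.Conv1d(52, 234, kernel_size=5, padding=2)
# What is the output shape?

Input shape: (18, 52, 440)
Output shape: (18, 234, 440)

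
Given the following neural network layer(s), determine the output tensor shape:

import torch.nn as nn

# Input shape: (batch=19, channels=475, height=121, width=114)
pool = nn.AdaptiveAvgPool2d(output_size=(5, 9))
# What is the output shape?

Input shape: (19, 475, 121, 114)
Output shape: (19, 475, 5, 9)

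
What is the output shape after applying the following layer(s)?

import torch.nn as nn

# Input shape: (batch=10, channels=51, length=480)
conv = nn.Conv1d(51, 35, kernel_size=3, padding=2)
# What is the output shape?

Input shape: (10, 51, 480)
Output shape: (10, 35, 482)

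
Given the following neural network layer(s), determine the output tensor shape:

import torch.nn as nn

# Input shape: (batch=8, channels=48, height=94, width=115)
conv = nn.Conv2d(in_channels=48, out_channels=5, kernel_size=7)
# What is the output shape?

Input shape: (8, 48, 94, 115)
Output shape: (8, 5, 88, 109)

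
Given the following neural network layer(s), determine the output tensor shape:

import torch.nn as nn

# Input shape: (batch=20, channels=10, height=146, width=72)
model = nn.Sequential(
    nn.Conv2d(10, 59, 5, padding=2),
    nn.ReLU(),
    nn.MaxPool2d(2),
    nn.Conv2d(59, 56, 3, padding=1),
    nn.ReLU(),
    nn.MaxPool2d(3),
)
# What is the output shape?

Input shape: (20, 10, 146, 72)
  -> after first Conv2d: (20, 59, 146, 72)
  -> after first MaxPool2d: (20, 59, 73, 36)
  -> after second Conv2d: (20, 56, 73, 36)
Output shape: (20, 56, 24, 12)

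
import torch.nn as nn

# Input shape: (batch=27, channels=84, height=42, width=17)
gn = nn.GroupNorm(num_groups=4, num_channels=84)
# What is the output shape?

Input shape: (27, 84, 42, 17)
Output shape: (27, 84, 42, 17)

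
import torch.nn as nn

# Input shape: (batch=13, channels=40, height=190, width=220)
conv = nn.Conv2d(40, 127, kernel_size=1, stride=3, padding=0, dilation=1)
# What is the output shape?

Input shape: (13, 40, 190, 220)
Output shape: (13, 127, 64, 74)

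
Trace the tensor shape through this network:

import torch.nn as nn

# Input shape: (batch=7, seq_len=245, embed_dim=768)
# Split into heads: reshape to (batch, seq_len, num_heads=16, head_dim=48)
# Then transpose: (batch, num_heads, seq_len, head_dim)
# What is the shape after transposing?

Input shape: (7, 245, 768)
  -> after reshape: (7, 245, 16, 48)
Output shape: (7, 16, 245, 48)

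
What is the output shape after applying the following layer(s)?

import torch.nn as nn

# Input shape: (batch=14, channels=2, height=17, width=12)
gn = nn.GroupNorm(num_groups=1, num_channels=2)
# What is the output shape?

Input shape: (14, 2, 17, 12)
Output shape: (14, 2, 17, 12)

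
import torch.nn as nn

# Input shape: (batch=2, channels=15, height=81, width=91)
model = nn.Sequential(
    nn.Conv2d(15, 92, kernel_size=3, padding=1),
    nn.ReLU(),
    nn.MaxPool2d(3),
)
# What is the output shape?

Input shape: (2, 15, 81, 91)
  -> after Conv2d: (2, 92, 81, 91)
  -> after ReLU: (2, 92, 81, 91)
Output shape: (2, 92, 27, 30)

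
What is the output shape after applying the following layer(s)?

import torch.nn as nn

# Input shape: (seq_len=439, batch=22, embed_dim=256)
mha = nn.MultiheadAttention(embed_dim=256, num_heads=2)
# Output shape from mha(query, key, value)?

Input shape: (439, 22, 256)
Output shape: (439, 22, 256)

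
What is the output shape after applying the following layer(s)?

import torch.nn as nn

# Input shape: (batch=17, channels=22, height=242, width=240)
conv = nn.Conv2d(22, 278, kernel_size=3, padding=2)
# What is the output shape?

Input shape: (17, 22, 242, 240)
Output shape: (17, 278, 244, 242)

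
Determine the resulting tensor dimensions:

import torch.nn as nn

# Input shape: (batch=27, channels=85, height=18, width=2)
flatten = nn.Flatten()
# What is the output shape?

Input shape: (27, 85, 18, 2)
Output shape: (27, 3060)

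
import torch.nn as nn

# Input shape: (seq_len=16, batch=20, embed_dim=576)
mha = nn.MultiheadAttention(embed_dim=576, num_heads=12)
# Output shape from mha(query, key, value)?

Input shape: (16, 20, 576)
Output shape: (16, 20, 576)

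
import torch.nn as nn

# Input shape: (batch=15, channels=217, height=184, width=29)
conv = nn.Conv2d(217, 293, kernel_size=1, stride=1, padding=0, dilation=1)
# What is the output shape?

Input shape: (15, 217, 184, 29)
Output shape: (15, 293, 184, 29)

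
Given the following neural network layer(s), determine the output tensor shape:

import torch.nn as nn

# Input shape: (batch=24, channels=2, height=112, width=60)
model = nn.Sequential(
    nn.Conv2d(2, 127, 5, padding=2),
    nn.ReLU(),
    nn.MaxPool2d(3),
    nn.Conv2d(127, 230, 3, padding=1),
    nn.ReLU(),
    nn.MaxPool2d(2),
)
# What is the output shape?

Input shape: (24, 2, 112, 60)
  -> after first Conv2d: (24, 127, 112, 60)
  -> after first MaxPool2d: (24, 127, 37, 20)
  -> after second Conv2d: (24, 230, 37, 20)
Output shape: (24, 230, 18, 10)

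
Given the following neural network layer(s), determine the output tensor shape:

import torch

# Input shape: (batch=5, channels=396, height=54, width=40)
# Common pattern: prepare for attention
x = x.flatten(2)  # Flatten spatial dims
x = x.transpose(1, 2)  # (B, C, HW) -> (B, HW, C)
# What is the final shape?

Input shape: (5, 396, 54, 40)
  -> after flatten(2): (5, 396, 2160)
Output shape: (5, 2160, 396)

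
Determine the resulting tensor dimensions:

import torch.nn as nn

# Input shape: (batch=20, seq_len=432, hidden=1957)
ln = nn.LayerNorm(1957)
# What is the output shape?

Input shape: (20, 432, 1957)
Output shape: (20, 432, 1957)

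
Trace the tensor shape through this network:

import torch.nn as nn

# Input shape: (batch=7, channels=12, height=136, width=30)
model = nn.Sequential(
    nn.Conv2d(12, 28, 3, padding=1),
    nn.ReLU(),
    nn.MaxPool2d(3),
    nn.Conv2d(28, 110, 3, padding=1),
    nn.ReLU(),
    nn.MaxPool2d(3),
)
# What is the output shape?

Input shape: (7, 12, 136, 30)
  -> after first Conv2d: (7, 28, 136, 30)
  -> after first MaxPool2d: (7, 28, 45, 10)
  -> after second Conv2d: (7, 110, 45, 10)
Output shape: (7, 110, 15, 3)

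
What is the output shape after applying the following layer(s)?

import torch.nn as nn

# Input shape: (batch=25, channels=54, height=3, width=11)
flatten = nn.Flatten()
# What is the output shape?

Input shape: (25, 54, 3, 11)
Output shape: (25, 1782)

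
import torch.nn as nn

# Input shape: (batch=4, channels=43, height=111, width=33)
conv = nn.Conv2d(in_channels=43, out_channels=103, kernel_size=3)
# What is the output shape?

Input shape: (4, 43, 111, 33)
Output shape: (4, 103, 109, 31)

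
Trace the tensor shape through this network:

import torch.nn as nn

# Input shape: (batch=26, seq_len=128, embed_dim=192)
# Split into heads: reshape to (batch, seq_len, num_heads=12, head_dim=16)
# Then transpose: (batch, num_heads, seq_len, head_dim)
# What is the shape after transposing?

Input shape: (26, 128, 192)
  -> after reshape: (26, 128, 12, 16)
Output shape: (26, 12, 128, 16)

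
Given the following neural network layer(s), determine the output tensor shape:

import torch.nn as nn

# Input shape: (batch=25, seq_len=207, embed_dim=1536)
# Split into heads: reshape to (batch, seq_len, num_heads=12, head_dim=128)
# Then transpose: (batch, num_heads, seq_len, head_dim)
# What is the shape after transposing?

Input shape: (25, 207, 1536)
  -> after reshape: (25, 207, 12, 128)
Output shape: (25, 12, 207, 128)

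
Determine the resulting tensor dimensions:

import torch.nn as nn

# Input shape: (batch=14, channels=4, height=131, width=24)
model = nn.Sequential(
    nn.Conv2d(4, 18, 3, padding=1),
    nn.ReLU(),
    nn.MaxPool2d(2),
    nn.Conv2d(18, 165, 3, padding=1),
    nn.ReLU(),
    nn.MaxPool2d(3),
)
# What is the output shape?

Input shape: (14, 4, 131, 24)
  -> after first Conv2d: (14, 18, 131, 24)
  -> after first MaxPool2d: (14, 18, 65, 12)
  -> after second Conv2d: (14, 165, 65, 12)
Output shape: (14, 165, 21, 4)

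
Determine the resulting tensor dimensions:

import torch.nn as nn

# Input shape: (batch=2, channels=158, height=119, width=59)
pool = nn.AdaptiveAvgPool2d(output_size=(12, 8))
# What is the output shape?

Input shape: (2, 158, 119, 59)
Output shape: (2, 158, 12, 8)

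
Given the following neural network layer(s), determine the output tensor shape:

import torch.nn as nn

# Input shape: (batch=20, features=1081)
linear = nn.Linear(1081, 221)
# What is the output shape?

Input shape: (20, 1081)
Output shape: (20, 221)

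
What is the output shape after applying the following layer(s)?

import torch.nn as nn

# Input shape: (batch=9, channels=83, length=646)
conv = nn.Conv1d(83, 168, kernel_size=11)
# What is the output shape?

Input shape: (9, 83, 646)
Output shape: (9, 168, 636)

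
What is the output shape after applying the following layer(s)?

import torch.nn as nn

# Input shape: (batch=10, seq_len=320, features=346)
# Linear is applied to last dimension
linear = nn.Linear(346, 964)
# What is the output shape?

Input shape: (10, 320, 346)
Output shape: (10, 320, 964)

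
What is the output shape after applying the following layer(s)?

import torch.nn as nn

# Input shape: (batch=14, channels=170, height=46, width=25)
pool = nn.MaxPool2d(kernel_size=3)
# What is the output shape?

Input shape: (14, 170, 46, 25)
Output shape: (14, 170, 15, 8)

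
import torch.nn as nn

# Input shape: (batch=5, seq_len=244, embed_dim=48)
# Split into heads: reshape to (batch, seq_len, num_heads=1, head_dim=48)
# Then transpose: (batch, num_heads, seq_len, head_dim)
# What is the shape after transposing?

Input shape: (5, 244, 48)
  -> after reshape: (5, 244, 1, 48)
Output shape: (5, 1, 244, 48)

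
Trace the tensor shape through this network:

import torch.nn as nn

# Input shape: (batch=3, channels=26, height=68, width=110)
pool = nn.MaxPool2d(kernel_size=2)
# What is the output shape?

Input shape: (3, 26, 68, 110)
Output shape: (3, 26, 34, 55)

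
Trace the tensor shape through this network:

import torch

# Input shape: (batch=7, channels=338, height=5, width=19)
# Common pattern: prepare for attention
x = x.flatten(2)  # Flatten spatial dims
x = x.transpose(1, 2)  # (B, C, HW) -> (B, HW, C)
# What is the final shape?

Input shape: (7, 338, 5, 19)
  -> after flatten(2): (7, 338, 95)
Output shape: (7, 95, 338)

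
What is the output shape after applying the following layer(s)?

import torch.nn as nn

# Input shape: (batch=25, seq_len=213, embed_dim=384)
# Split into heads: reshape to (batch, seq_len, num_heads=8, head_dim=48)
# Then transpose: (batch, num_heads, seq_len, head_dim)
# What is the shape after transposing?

Input shape: (25, 213, 384)
  -> after reshape: (25, 213, 8, 48)
Output shape: (25, 8, 213, 48)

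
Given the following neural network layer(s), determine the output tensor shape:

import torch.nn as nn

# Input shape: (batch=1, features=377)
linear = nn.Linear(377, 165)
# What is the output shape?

Input shape: (1, 377)
Output shape: (1, 165)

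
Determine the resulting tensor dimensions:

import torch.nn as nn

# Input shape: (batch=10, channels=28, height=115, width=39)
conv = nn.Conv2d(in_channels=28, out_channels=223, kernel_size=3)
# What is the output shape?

Input shape: (10, 28, 115, 39)
Output shape: (10, 223, 113, 37)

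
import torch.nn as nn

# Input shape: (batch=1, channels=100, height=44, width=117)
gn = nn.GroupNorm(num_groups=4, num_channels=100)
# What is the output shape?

Input shape: (1, 100, 44, 117)
Output shape: (1, 100, 44, 117)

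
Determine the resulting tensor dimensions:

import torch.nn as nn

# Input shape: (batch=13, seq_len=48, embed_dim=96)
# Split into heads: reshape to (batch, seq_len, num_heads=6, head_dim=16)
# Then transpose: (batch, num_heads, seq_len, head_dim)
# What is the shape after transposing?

Input shape: (13, 48, 96)
  -> after reshape: (13, 48, 6, 16)
Output shape: (13, 6, 48, 16)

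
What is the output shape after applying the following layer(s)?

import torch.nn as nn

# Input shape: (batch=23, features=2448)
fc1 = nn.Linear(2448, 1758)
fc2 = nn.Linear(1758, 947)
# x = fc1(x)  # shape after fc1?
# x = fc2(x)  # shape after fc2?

Input shape: (23, 2448)
  -> after fc1: (23, 1758)
Output shape: (23, 947)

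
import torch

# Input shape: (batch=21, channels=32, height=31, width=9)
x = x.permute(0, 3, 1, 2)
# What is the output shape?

Input shape: (21, 32, 31, 9)
Output shape: (21, 9, 32, 31)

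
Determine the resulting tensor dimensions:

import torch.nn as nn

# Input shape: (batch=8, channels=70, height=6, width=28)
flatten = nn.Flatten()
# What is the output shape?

Input shape: (8, 70, 6, 28)
Output shape: (8, 11760)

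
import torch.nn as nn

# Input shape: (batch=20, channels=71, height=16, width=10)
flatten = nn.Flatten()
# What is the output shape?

Input shape: (20, 71, 16, 10)
Output shape: (20, 11360)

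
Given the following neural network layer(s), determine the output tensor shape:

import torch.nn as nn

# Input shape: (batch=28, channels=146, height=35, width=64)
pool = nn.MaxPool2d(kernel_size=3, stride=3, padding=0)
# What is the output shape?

Input shape: (28, 146, 35, 64)
Output shape: (28, 146, 11, 21)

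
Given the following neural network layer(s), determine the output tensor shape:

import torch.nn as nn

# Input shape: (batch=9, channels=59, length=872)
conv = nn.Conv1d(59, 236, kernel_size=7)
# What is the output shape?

Input shape: (9, 59, 872)
Output shape: (9, 236, 866)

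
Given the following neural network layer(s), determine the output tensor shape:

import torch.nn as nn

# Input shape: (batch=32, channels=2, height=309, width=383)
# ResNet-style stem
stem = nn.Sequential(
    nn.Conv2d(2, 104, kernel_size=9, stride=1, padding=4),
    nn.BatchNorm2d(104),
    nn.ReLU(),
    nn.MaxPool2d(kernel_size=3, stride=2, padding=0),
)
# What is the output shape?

Input shape: (32, 2, 309, 383)
  -> after Conv2d 9x9 stride=1: (32, 104, 309, 383)
Output shape: (32, 104, 154, 191)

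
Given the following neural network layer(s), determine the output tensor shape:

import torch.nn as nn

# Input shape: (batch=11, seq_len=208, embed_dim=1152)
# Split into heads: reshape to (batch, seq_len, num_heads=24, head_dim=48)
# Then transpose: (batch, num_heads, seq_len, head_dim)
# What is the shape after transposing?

Input shape: (11, 208, 1152)
  -> after reshape: (11, 208, 24, 48)
Output shape: (11, 24, 208, 48)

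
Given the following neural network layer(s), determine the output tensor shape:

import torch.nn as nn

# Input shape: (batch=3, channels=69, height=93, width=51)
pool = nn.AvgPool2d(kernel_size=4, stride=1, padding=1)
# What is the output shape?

Input shape: (3, 69, 93, 51)
Output shape: (3, 69, 92, 50)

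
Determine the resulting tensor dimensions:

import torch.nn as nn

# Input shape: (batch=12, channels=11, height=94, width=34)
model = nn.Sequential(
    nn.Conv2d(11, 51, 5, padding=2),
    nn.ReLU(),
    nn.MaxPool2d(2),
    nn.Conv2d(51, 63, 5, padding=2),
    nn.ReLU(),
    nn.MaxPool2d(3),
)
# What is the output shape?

Input shape: (12, 11, 94, 34)
  -> after first Conv2d: (12, 51, 94, 34)
  -> after first MaxPool2d: (12, 51, 47, 17)
  -> after second Conv2d: (12, 63, 47, 17)
Output shape: (12, 63, 15, 5)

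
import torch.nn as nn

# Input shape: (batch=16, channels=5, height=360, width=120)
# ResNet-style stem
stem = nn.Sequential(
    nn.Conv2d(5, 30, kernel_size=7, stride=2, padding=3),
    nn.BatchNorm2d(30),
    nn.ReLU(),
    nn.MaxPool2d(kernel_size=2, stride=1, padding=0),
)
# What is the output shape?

Input shape: (16, 5, 360, 120)
  -> after Conv2d 7x7 stride=2: (16, 30, 180, 60)
Output shape: (16, 30, 179, 59)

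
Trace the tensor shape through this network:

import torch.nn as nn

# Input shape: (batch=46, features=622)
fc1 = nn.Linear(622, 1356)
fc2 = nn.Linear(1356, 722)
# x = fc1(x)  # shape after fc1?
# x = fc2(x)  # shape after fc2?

Input shape: (46, 622)
  -> after fc1: (46, 1356)
Output shape: (46, 722)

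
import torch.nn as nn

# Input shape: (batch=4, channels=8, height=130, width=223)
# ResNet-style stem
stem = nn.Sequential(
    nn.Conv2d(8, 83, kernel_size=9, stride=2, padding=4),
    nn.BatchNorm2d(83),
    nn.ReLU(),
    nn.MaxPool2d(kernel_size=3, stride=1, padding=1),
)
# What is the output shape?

Input shape: (4, 8, 130, 223)
  -> after Conv2d 9x9 stride=2: (4, 83, 65, 112)
Output shape: (4, 83, 65, 112)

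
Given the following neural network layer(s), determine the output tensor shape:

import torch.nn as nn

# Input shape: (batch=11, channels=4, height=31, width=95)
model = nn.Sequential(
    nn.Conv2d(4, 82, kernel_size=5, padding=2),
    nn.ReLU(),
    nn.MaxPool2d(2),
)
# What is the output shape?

Input shape: (11, 4, 31, 95)
  -> after Conv2d: (11, 82, 31, 95)
  -> after ReLU: (11, 82, 31, 95)
Output shape: (11, 82, 15, 47)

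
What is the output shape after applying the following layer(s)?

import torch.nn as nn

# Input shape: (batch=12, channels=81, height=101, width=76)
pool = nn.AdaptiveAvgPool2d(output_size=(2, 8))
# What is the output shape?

Input shape: (12, 81, 101, 76)
Output shape: (12, 81, 2, 8)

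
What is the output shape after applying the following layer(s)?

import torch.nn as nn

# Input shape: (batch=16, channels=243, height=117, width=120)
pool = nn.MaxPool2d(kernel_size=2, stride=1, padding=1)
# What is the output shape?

Input shape: (16, 243, 117, 120)
Output shape: (16, 243, 118, 121)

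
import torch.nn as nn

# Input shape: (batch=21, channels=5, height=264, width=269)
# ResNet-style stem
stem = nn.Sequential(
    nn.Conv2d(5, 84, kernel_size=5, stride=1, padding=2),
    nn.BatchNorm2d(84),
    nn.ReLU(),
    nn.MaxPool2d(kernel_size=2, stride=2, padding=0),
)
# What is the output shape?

Input shape: (21, 5, 264, 269)
  -> after Conv2d 5x5 stride=1: (21, 84, 264, 269)
Output shape: (21, 84, 132, 134)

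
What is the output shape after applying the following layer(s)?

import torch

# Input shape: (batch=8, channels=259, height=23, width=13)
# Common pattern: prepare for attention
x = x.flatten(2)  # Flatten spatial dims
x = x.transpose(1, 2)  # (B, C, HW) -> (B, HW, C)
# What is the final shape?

Input shape: (8, 259, 23, 13)
  -> after flatten(2): (8, 259, 299)
Output shape: (8, 299, 259)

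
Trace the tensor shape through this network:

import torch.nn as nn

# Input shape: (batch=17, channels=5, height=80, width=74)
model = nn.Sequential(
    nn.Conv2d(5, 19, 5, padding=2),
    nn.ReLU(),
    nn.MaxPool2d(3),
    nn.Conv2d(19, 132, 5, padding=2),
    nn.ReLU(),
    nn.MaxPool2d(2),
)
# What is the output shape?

Input shape: (17, 5, 80, 74)
  -> after first Conv2d: (17, 19, 80, 74)
  -> after first MaxPool2d: (17, 19, 26, 24)
  -> after second Conv2d: (17, 132, 26, 24)
Output shape: (17, 132, 13, 12)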